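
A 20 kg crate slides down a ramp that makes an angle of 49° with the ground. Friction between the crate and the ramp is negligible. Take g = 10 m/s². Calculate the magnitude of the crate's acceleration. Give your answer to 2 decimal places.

7.55 m/s²

Resolving the weight along the incline: the component pulling the crate down the slope is mg sin 49° = 20 × 10 × 0.7547 = 150.940 N, and the normal force is N = mg cos 49° = 20 × 10 × 0.6561 = 131.220 N.
With no friction the net force along the incline is 150.940 N, so a = g sin 49° = 150.940 / 20 = 7.5470 m/s².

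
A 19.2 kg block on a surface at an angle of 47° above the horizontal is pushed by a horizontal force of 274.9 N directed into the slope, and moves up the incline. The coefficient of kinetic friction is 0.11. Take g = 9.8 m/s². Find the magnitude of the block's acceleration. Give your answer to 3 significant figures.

0.710 m/s²

The horizontal push has components F cos 47° = 274.9 × 0.6820 = 187.482 N up the incline and F sin 47° = 274.9 × 0.7314 = 201.062 N pressing into the surface.
The normal force is therefore N = mg cos 47° + F sin 47° = 128.325 + 201.062 = 329.387 N, and kinetic friction down the slope is μN = 0.11 × 329.387 = 36.233 N.
Along the incline: F cos 47° − mg sin 47° − μN = ma, so 187.482 − 137.620 − 36.233 = 19.2 a, giving a = 0.7098 m/s².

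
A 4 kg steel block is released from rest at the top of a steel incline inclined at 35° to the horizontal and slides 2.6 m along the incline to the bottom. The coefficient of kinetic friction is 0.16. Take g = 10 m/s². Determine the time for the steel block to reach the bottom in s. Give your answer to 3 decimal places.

The weight component along the incline is mg sin 35° = 22.943 N and the normal force is N = mg cos 35° = 32.766 N.
Friction up the slope is f = μN = 0.16 × 32.766 = 5.243 N, so the net downslope force is 22.943 − 5.243 = 17.700 N and a = 17.700 / 4 = 4.4250 m/s².
Starting from rest, L = ½at², so t = √(2L/a) = √(2 × 2.6 / 4.4250) = 1.0840 s.

1.084 s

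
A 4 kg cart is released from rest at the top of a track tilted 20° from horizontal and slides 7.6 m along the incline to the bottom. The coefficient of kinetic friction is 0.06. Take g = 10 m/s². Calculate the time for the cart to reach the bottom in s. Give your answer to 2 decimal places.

2.31 s

The weight component along the incline is mg sin 20° = 13.681 N and the normal force is N = mg cos 20° = 37.588 N.
Friction up the slope is f = μN = 0.06 × 37.588 = 2.255 N, so the net downslope force is 13.681 − 2.255 = 11.426 N and a = 11.426 / 4 = 2.8565 m/s².
Starting from rest, L = ½at², so t = √(2L/a) = √(2 × 7.6 / 2.8565) = 2.3068 s.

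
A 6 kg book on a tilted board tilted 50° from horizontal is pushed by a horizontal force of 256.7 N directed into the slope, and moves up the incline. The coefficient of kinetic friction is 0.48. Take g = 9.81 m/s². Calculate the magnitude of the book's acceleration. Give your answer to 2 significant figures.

The horizontal push has components F cos 50° = 256.7 × 0.6428 = 165.007 N up the incline and F sin 50° = 256.7 × 0.7660 = 196.632 N pressing into the surface.
The normal force is therefore N = mg cos 50° + F sin 50° = 37.835 + 196.632 = 234.467 N, and kinetic friction down the slope is μN = 0.48 × 234.467 = 112.544 N.
Along the incline: F cos 50° − mg sin 50° − μN = ma, so 165.007 − 45.087 − 112.544 = 6 a, giving a = 1.2293 m/s².

1.2 m/s²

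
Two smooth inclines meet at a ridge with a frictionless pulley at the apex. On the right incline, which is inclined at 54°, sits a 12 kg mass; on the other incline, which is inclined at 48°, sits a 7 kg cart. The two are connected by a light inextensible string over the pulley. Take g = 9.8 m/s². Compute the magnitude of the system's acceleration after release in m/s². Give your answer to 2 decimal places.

2.32 m/s²

Resolve each weight along its own incline: the 12 kg mass has component 12 × 9.8 × sin 54° = 95.140 N down its slope, and the 7 kg mass has 7 × 9.8 × sin 48° = 50.980 N down its slope.
The 12 kg side's 95.140 N exceeds the other side's 50.980 N, so that mass slides down and the 7 kg mass slides up. Taking that direction as positive, Newton's second law for the whole system gives 95.140 − 50.980 = (12 + 7) a, so a = 44.160 / 19 = 2.3242 m/s².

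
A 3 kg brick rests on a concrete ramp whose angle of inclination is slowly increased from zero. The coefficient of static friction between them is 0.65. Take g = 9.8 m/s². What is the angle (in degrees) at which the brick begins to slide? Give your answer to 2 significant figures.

33°

At the threshold of sliding, static friction is at its maximum μ_s N and exactly balances the weight component along the incline: mg sin θ = μ_s mg cos θ.
Hence tan θ = μ_s = 0.65, so θ = arctan(0.65) = 33.0239°.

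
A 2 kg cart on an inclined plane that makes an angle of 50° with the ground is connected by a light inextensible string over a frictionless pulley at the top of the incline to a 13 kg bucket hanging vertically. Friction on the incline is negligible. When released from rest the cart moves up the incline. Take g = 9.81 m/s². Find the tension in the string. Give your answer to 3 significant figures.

30.0 N

For the cart on the incline: the weight component along the slope is m₁g sin 50° = 2 × 9.81 × 0.7660 = 15.029 N and the normal force is N = m₁g cos 50° = 12.611 N.
Newton's second law for the cart (up-slope positive): T − 15.029 = 2 a. For the hanging bucket (downward positive): 13 × 9.81 − T = 13 a.
Adding the two equations eliminates T: 112.501 = 15 a, so a = 7.5001 m/s².
Then from the hanging bucket's equation, T = 13 × (9.81 − 7.5001) = 30.029 N.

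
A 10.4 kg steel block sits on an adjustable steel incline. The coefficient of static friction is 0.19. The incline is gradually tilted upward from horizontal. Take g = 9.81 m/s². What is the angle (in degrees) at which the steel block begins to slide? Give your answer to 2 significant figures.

At the threshold of sliding, static friction is at its maximum μ_s N and exactly balances the weight component along the incline: mg sin θ = μ_s mg cos θ.
Hence tan θ = μ_s = 0.19, so θ = arctan(0.19) = 10.7580°.

11°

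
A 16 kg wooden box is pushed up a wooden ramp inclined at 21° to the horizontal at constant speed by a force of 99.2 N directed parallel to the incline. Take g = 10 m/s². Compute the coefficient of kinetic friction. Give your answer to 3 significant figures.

0.280

At constant speed ΣF = 0 along the incline. The applied 99.2 N acts up the slope; the weight component mg sin 21° = 57.339 N and kinetic friction μN both act down the slope.
So 99.2 = 57.339 + μ × 149.373, giving μ = (99.2 − 57.339) / 149.373 = 0.2802.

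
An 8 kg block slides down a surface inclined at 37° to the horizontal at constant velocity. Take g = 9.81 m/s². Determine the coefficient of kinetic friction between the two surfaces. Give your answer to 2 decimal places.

0.75

At constant velocity the net force along the incline is zero: mg sin 37° = μ mg cos 37°.
So μ = tan 37° = 0.6018 / 0.7986 = 0.7536.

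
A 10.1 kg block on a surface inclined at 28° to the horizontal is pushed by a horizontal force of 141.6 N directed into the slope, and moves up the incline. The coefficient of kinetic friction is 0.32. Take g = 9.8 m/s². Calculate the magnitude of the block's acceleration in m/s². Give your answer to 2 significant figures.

2.9 m/s²

The horizontal push has components F cos 28° = 141.6 × 0.8829 = 125.019 N up the incline and F sin 28° = 141.6 × 0.4695 = 66.481 N pressing into the surface.
The normal force is therefore N = mg cos 28° + F sin 28° = 87.389 + 66.481 = 153.870 N, and kinetic friction down the slope is μN = 0.32 × 153.870 = 49.238 N.
Along the incline: F cos 28° − mg sin 28° − μN = ma, so 125.019 − 46.471 − 49.238 = 10.1 a, giving a = 2.9020 m/s².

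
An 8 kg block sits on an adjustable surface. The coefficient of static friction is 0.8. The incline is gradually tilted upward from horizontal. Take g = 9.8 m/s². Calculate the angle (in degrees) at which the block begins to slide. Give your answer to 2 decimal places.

At the threshold of sliding, static friction is at its maximum μ_s N and exactly balances the weight component along the incline: mg sin θ = μ_s mg cos θ.
Hence tan θ = μ_s = 0.8, so θ = arctan(0.8) = 38.6598°.

38.66°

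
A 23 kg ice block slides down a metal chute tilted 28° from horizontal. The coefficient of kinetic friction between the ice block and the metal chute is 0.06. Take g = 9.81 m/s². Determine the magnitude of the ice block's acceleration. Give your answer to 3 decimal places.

4.086 m/s²

Resolving the weight along the incline: the component pulling the ice block down the slope is mg sin 28° = 23 × 9.81 × 0.4695 = 105.933 N, and the normal force is N = mg cos 28° = 23 × 9.81 × 0.8829 = 199.209 N.
Kinetic friction acts up the slope with magnitude f = μN = 0.06 × 199.209 = 11.953 N.
Net force along the incline is 105.933 − 11.953 = 93.980 N, so a = 93.980 / 23 = 4.0861 m/s².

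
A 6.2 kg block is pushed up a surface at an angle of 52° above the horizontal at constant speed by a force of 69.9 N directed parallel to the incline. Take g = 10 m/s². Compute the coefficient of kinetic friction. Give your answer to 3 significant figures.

0.551

At constant speed ΣF = 0 along the incline. The applied 69.9 N acts up the slope; the weight component mg sin 52° = 48.857 N and kinetic friction μN both act down the slope.
So 69.9 = 48.857 + μ × 38.171, giving μ = (69.9 − 48.857) / 38.171 = 0.5513.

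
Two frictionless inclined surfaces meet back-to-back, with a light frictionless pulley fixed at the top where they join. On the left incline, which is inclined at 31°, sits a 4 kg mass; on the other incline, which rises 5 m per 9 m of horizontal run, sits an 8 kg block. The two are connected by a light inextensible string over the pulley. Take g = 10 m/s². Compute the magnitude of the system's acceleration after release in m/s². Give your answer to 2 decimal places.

1.52 m/s²

Resolve each weight along its own incline: the 4 kg mass has component 4 × 10 × sin 31° = 20.602 N down its slope, and the 8 kg mass has 8 × 10 × sin 29.05° = 38.851 N down its slope.
The 8 kg side's 38.851 N exceeds the other side's 20.602 N, so that mass slides down and the 4 kg mass slides up. Taking that direction as positive, Newton's second law for the whole system gives 38.851 − 20.602 = (4 + 8) a, so a = 18.249 / 12 = 1.5207 m/s².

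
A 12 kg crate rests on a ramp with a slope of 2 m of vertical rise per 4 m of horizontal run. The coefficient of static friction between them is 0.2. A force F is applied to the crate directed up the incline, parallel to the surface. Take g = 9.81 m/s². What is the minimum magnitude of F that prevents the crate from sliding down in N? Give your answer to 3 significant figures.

The normal force is N = mg cos 26.57° = 105.292 N. With F at its minimum the crate is on the verge of sliding down, so static friction is at its maximum μ_s N = 0.2 × 105.292 = 21.058 N and acts up the slope.
Equilibrium along the incline: F + μ_s N = mg sin 26.57°, so F = 52.646 − 21.058 = 31.588 N.

31.6 N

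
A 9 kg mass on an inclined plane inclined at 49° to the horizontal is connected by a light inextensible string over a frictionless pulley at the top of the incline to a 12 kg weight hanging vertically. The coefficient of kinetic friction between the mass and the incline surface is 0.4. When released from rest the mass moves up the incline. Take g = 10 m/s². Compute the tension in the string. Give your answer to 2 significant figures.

100 N

For the mass on the incline: the weight component along the slope is m₁g sin 49° = 9 × 10 × 0.7547 = 67.923 N and the normal force is N = m₁g cos 49° = 59.045 N.
Kinetic friction opposes the mass's motion up the incline: f = μN = 0.4 × 59.045 = 23.618 N acting down the slope.
Newton's second law for the mass (up-slope positive): T − 67.923 − 23.618 = 9 a. For the hanging weight (downward positive): 12 × 10 − T = 12 a.
Adding the two equations eliminates T: 28.459 = 21 a, so a = 1.3552 m/s².
Then from the hanging weight's equation, T = 12 × (10 − 1.3552) = 103.738 N.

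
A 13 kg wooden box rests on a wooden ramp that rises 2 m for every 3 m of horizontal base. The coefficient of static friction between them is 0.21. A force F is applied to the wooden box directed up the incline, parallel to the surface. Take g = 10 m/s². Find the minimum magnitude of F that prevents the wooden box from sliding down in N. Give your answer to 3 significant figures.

49.4 N

The normal force is N = mg cos 33.69° = 108.167 N. With F at its minimum the wooden box is on the verge of sliding down, so static friction is at its maximum μ_s N = 0.21 × 108.167 = 22.715 N and acts up the slope.
Equilibrium along the incline: F + μ_s N = mg sin 33.69°, so F = 72.111 − 22.715 = 49.396 N.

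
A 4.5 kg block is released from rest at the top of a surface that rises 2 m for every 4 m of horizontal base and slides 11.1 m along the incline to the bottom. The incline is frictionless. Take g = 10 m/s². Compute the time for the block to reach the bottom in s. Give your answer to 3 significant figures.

2.23 s

The weight component along the incline is mg sin 26.57° = 20.125 N and the normal force is N = mg cos 26.57° = 40.249 N.
With no friction, a = g sin 26.57° = 4.4721 m/s².
Starting from rest, L = ½at², so t = √(2L/a) = √(2 × 11.1 / 4.4721) = 2.2280 s.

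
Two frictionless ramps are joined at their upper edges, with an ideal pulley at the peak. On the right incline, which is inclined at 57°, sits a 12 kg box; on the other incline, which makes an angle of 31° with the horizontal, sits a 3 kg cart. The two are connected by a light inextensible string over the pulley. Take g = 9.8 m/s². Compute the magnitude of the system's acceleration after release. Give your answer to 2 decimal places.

5.57 m/s²

Resolve each weight along its own incline: the 12 kg mass has component 12 × 9.8 × sin 57° = 98.628 N down its slope, and the 3 kg mass has 3 × 9.8 × sin 31° = 15.142 N down its slope.
The 12 kg side's 98.628 N exceeds the other side's 15.142 N, so that mass slides down and the 3 kg mass slides up. Taking that direction as positive, Newton's second law for the whole system gives 98.628 − 15.142 = (12 + 3) a, so a = 83.486 / 15 = 5.5657 m/s².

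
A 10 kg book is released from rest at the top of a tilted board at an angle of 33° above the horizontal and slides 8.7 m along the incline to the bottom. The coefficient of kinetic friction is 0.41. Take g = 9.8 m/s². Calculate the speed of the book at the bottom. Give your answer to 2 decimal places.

The weight component along the incline is mg sin 33° = 53.375 N and the normal force is N = mg cos 33° = 82.190 N.
Friction up the slope is f = μN = 0.41 × 82.190 = 33.698 N, so the net downslope force is 53.375 − 33.698 = 19.677 N and a = 19.677 / 10 = 1.9677 m/s².
Starting from rest over a distance of 8.7 m, v² = 2aL = 2 × 1.9677 × 8.7 = 34.2380, so v = 5.8513 m/s.

5.85 m/s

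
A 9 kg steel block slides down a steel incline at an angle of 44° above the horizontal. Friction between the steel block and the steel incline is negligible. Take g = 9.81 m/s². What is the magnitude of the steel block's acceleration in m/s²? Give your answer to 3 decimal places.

Resolving the weight along the incline: the component pulling the steel block down the slope is mg sin 44° = 9 × 9.81 × 0.6947 = 61.335 N, and the normal force is N = mg cos 44° = 9 × 9.81 × 0.7193 = 63.507 N.
With no friction the net force along the incline is 61.335 N, so a = g sin 44° = 61.335 / 9 = 6.8150 m/s².

6.815 m/s²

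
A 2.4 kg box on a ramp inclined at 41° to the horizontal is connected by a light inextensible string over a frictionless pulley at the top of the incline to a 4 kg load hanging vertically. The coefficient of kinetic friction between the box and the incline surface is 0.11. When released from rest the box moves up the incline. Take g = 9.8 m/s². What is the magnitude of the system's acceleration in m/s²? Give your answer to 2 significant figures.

3.4 m/s²

For the box on the incline: the weight component along the slope is m₁g sin 41° = 2.4 × 9.8 × 0.6561 = 15.431 N and the normal force is N = m₁g cos 41° = 17.751 N.
Kinetic friction opposes the box's motion up the incline: f = μN = 0.11 × 17.751 = 1.953 N acting down the slope.
Newton's second law for the box (up-slope positive): T − 15.431 − 1.953 = 2.4 a. For the hanging load (downward positive): 4 × 9.8 − T = 4 a.
Adding the two equations eliminates T: 21.816 = 6.4 a, so a = 3.4087 m/s².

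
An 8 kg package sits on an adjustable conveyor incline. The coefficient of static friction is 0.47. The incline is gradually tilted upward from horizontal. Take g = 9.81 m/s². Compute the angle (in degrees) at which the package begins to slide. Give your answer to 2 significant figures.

At the threshold of sliding, static friction is at its maximum μ_s N and exactly balances the weight component along the incline: mg sin θ = μ_s mg cos θ.
Hence tan θ = μ_s = 0.47, so θ = arctan(0.47) = 25.1735°.

25°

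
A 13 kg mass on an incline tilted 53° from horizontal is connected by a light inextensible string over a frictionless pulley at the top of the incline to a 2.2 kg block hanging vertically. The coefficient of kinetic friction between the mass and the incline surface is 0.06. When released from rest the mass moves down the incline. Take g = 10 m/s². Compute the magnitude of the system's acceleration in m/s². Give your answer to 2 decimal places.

5.07 m/s²

For the mass on the incline: the weight component along the slope is m₁g sin 53° = 13 × 10 × 0.7986 = 103.818 N and the normal force is N = m₁g cos 53° = 78.236 N.
Kinetic friction opposes the mass's motion down the incline: f = μN = 0.06 × 78.236 = 4.694 N acting up the slope.
Newton's second law for the mass (down-slope positive): 103.818 − 4.694 − T = 13 a. For the hanging block (upward positive): T − 2.2 × 10 = 2.2 a.
Adding the two equations eliminates T: 77.124 = 15.2 a, so a = 5.0739 m/s².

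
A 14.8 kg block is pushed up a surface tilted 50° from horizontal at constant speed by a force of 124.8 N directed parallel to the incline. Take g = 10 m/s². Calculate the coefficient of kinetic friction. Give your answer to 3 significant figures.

At constant speed ΣF = 0 along the incline. The applied 124.8 N acts up the slope; the weight component mg sin 50° = 113.375 N and kinetic friction μN both act down the slope.
So 124.8 = 113.375 + μ × 95.133, giving μ = (124.8 − 113.375) / 95.133 = 0.1201.

0.120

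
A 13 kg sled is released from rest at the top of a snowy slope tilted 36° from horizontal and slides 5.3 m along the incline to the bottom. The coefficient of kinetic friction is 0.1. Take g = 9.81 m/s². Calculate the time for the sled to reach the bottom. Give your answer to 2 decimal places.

1.46 s

The weight component along the incline is mg sin 36° = 74.960 N and the normal force is N = mg cos 36° = 103.174 N.
Friction up the slope is f = μN = 0.1 × 103.174 = 10.317 N, so the net downslope force is 74.960 − 10.317 = 64.643 N and a = 64.643 / 13 = 4.9725 m/s².
Starting from rest, L = ½at², so t = √(2L/a) = √(2 × 5.3 / 4.9725) = 1.4600 s.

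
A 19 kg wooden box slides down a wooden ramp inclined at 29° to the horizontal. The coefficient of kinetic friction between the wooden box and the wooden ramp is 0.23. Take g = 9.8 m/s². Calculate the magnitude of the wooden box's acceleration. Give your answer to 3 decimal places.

2.780 m/s²

Resolving the weight along the incline: the component pulling the wooden box down the slope is mg sin 29° = 19 × 9.8 × 0.4848 = 90.270 N, and the normal force is N = mg cos 29° = 19 × 9.8 × 0.8746 = 162.851 N.
Kinetic friction acts up the slope with magnitude f = μN = 0.23 × 162.851 = 37.456 N.
Net force along the incline is 90.270 − 37.456 = 52.814 N, so a = 52.814 / 19 = 2.7797 m/s².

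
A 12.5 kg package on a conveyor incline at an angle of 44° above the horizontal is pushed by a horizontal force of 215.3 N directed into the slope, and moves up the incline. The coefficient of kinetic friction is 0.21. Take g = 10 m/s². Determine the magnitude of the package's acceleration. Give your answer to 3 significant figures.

1.42 m/s²

The horizontal push has components F cos 44° = 215.3 × 0.7193 = 154.865 N up the incline and F sin 44° = 215.3 × 0.6947 = 149.569 N pressing into the surface.
The normal force is therefore N = mg cos 44° + F sin 44° = 89.913 + 149.569 = 239.482 N, and kinetic friction down the slope is μN = 0.21 × 239.482 = 50.291 N.
Along the incline: F cos 44° − mg sin 44° − μN = ma, so 154.865 − 86.837 − 50.291 = 12.5 a, giving a = 1.4190 m/s².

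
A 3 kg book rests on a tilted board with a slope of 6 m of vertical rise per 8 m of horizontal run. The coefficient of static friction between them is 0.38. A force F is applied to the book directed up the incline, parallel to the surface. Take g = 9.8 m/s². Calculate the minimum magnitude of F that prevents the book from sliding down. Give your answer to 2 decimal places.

The normal force is N = mg cos 36.87° = 23.520 N. With F at its minimum the book is on the verge of sliding down, so static friction is at its maximum μ_s N = 0.38 × 23.520 = 8.938 N and acts up the slope.
Equilibrium along the incline: F + μ_s N = mg sin 36.87°, so F = 17.640 − 8.938 = 8.702 N.

8.70 N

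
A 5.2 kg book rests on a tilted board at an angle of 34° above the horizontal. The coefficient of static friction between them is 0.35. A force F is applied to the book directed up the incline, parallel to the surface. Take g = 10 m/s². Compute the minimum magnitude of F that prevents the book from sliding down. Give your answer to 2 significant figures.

14 N

The normal force is N = mg cos 34° = 43.110 N. With F at its minimum the book is on the verge of sliding down, so static friction is at its maximum μ_s N = 0.35 × 43.110 = 15.088 N and acts up the slope.
Equilibrium along the incline: F + μ_s N = mg sin 34°, so F = 29.078 − 15.088 = 13.990 N.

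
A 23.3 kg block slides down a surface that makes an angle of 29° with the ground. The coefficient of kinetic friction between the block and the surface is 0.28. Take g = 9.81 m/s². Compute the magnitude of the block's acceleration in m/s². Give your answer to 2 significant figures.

Resolving the weight along the incline: the component pulling the block down the slope is mg sin 29° = 23.3 × 9.81 × 0.4848 = 110.812 N, and the normal force is N = mg cos 29° = 23.3 × 9.81 × 0.8746 = 199.910 N.
Kinetic friction acts up the slope with magnitude f = μN = 0.28 × 199.910 = 55.975 N.
Net force along the incline is 110.812 − 55.975 = 54.837 N, so a = 54.837 / 23.3 = 2.3535 m/s².

2.4 m/s²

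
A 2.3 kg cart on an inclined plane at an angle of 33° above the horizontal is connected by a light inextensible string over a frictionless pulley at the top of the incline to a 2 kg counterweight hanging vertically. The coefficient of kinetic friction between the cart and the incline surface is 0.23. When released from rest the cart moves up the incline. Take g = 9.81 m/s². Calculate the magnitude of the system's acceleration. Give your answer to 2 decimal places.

0.69 m/s²

For the cart on the incline: the weight component along the slope is m₁g sin 33° = 2.3 × 9.81 × 0.5446 = 12.288 N and the normal force is N = m₁g cos 33° = 18.923 N.
Kinetic friction opposes the cart's motion up the incline: f = μN = 0.23 × 18.923 = 4.352 N acting down the slope.
Newton's second law for the cart (up-slope positive): T − 12.288 − 4.352 = 2.3 a. For the hanging counterweight (downward positive): 2 × 9.81 − T = 2 a.
Adding the two equations eliminates T: 2.980 = 4.3 a, so a = 0.6930 m/s².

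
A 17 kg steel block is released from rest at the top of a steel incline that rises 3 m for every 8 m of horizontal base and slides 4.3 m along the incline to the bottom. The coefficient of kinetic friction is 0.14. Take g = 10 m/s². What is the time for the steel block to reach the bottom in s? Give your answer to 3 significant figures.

The weight component along the incline is mg sin 20.56° = 59.691 N and the normal force is N = mg cos 20.56° = 159.176 N.
Friction up the slope is f = μN = 0.14 × 159.176 = 22.285 N, so the net downslope force is 59.691 − 22.285 = 37.406 N and a = 37.406 / 17 = 2.2004 m/s².
Starting from rest, L = ½at², so t = √(2L/a) = √(2 × 4.3 / 2.2004) = 1.9770 s.

1.98 s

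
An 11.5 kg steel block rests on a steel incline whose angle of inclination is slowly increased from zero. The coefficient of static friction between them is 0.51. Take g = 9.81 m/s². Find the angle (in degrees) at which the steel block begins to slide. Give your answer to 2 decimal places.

27.02°

At the threshold of sliding, static friction is at its maximum μ_s N and exactly balances the weight component along the incline: mg sin θ = μ_s mg cos θ.
Hence tan θ = μ_s = 0.51, so θ = arctan(0.51) = 27.0216°.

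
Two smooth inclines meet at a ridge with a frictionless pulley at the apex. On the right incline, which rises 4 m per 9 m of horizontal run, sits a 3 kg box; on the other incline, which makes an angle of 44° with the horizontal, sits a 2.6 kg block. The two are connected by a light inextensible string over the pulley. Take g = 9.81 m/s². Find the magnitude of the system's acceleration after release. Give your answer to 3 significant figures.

Resolve each weight along its own incline: the 3 kg mass has component 3 × 9.81 × sin 23.96° = 11.953 N down its slope, and the 2.6 kg mass has 2.6 × 9.81 × sin 44° = 17.718 N down its slope.
The 2.6 kg side's 17.718 N exceeds the other side's 11.953 N, so that mass slides down and the 3 kg mass slides up. Taking that direction as positive, Newton's second law for the whole system gives 17.718 − 11.953 = (3 + 2.6) a, so a = 5.765 / 5.6 = 1.0295 m/s².

1.03 m/s²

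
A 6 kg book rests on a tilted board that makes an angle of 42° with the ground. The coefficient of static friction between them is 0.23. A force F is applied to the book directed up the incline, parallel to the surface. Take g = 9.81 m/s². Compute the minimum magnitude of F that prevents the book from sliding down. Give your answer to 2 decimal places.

The normal force is N = mg cos 42° = 43.742 N. With F at its minimum the book is on the verge of sliding down, so static friction is at its maximum μ_s N = 0.23 × 43.742 = 10.061 N and acts up the slope.
Equilibrium along the incline: F + μ_s N = mg sin 42°, so F = 39.385 − 10.061 = 29.324 N.

29.32 N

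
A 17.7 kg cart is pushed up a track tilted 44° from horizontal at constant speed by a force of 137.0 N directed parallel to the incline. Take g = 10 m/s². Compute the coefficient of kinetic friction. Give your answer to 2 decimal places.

At constant speed ΣF = 0 along the incline. The applied 137.0 N acts up the slope; the weight component mg sin 44° = 122.955 N and kinetic friction μN both act down the slope.
So 137.0 = 122.955 + μ × 127.323, giving μ = (137.0 − 122.955) / 127.323 = 0.1103.

0.11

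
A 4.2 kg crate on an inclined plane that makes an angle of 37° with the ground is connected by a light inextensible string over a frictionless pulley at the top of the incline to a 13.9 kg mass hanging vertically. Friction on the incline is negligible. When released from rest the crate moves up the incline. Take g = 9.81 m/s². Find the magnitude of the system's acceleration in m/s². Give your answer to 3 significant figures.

For the crate on the incline: the weight component along the slope is m₁g sin 37° = 4.2 × 9.81 × 0.6018 = 24.795 N and the normal force is N = m₁g cos 37° = 32.905 N.
Newton's second law for the crate (up-slope positive): T − 24.795 = 4.2 a. For the hanging mass (downward positive): 13.9 × 9.81 − T = 13.9 a.
Adding the two equations eliminates T: 111.564 = 18.1 a, so a = 6.1638 m/s².

6.16 m/s²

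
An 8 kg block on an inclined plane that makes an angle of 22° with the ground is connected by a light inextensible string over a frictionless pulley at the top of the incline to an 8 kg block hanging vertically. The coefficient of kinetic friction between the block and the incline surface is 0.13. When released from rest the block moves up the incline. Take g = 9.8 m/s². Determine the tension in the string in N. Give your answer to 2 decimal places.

58.61 N

For the block on the incline: the weight component along the slope is m₁g sin 22° = 8 × 9.8 × 0.3746 = 29.369 N and the normal force is N = m₁g cos 22° = 72.691 N.
Kinetic friction opposes the block's motion up the incline: f = μN = 0.13 × 72.691 = 9.450 N acting down the slope.
Newton's second law for the block (up-slope positive): T − 29.369 − 9.450 = 8 a. For the hanging block (downward positive): 8 × 9.8 − T = 8 a.
Adding the two equations eliminates T: 39.581 = 16 a, so a = 2.4738 m/s².
Then from the hanging block's equation, T = 8 × (9.8 − 2.4738) = 58.610 N.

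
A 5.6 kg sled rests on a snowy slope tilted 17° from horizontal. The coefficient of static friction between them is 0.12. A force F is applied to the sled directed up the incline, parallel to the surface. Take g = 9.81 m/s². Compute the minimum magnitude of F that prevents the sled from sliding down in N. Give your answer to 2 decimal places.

The normal force is N = mg cos 17° = 52.536 N. With F at its minimum the sled is on the verge of sliding down, so static friction is at its maximum μ_s N = 0.12 × 52.536 = 6.304 N and acts up the slope.
Equilibrium along the incline: F + μ_s N = mg sin 17°, so F = 16.062 − 6.304 = 9.758 N.

9.76 N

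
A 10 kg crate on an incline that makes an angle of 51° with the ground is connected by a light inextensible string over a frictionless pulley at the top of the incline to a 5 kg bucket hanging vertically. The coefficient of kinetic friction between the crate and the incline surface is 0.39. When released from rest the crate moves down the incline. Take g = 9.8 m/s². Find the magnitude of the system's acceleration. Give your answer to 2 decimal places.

0.21 m/s²

For the crate on the incline: the weight component along the slope is m₁g sin 51° = 10 × 9.8 × 0.7771 = 76.156 N and the normal force is N = m₁g cos 51° = 61.673 N.
Kinetic friction opposes the crate's motion down the incline: f = μN = 0.39 × 61.673 = 24.052 N acting up the slope.
Newton's second law for the crate (down-slope positive): 76.156 − 24.052 − T = 10 a. For the hanging bucket (upward positive): T − 5 × 9.8 = 5 a.
Adding the two equations eliminates T: 3.104 = 15 a, so a = 0.2069 m/s².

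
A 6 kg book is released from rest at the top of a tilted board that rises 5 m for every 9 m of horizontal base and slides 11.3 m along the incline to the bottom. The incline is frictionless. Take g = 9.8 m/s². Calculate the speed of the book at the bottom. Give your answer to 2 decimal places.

10.37 m/s

The weight component along the incline is mg sin 29.05° = 28.556 N and the normal force is N = mg cos 29.05° = 51.400 N.
With no friction, a = g sin 29.05° = 4.7593 m/s².
Starting from rest over a distance of 11.3 m, v² = 2aL = 2 × 4.7593 × 11.3 = 107.5602, so v = 10.3711 m/s.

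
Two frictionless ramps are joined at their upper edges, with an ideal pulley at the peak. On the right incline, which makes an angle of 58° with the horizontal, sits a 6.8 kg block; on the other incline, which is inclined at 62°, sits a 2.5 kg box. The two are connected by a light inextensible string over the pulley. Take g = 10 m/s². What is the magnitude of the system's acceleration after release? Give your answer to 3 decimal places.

Resolve each weight along its own incline: the 6.8 kg mass has component 6.8 × 10 × sin 58° = 57.667 N down its slope, and the 2.5 kg mass has 2.5 × 10 × sin 62° = 22.074 N down its slope.
The 6.8 kg side's 57.667 N exceeds the other side's 22.074 N, so that mass slides down and the 2.5 kg mass slides up. Taking that direction as positive, Newton's second law for the whole system gives 57.667 − 22.074 = (6.8 + 2.5) a, so a = 35.593 / 9.3 = 3.8272 m/s².

3.827 m/s²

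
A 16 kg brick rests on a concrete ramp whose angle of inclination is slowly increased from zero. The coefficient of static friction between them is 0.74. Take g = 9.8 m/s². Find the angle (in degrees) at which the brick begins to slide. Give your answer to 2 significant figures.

At the threshold of sliding, static friction is at its maximum μ_s N and exactly balances the weight component along the incline: mg sin θ = μ_s mg cos θ.
Hence tan θ = μ_s = 0.74, so θ = arctan(0.74) = 36.5014°.

37°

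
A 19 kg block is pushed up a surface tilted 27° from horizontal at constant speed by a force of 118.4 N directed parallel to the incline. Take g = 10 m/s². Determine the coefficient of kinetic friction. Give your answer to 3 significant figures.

0.190

At constant speed ΣF = 0 along the incline. The applied 118.4 N acts up the slope; the weight component mg sin 27° = 86.258 N and kinetic friction μN both act down the slope.
So 118.4 = 86.258 + μ × 169.291, giving μ = (118.4 − 86.258) / 169.291 = 0.1899.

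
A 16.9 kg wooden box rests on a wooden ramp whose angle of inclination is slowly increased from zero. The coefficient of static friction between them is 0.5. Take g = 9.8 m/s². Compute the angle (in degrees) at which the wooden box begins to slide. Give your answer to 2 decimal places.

At the threshold of sliding, static friction is at its maximum μ_s N and exactly balances the weight component along the incline: mg sin θ = μ_s mg cos θ.
Hence tan θ = μ_s = 0.5, so θ = arctan(0.5) = 26.5651°.

26.57°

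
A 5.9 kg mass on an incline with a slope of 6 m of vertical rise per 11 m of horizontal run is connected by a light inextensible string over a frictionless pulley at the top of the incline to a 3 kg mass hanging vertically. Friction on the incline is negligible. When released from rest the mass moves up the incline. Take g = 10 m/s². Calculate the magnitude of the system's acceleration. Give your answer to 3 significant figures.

For the mass on the incline: the weight component along the slope is m₁g sin 28.61° = 5.9 × 10 × 0.4789 = 28.255 N and the normal force is N = m₁g cos 28.61° = 51.796 N.
Newton's second law for the mass (up-slope positive): T − 28.255 = 5.9 a. For the hanging mass (downward positive): 3 × 10 − T = 3 a.
Adding the two equations eliminates T: 1.745 = 8.9 a, so a = 0.1961 m/s².

0.196 m/s²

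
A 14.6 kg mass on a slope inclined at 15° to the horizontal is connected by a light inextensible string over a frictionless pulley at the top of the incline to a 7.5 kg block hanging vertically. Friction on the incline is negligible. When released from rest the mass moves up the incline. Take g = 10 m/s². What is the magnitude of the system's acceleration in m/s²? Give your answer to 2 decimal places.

1.68 m/s²

For the mass on the incline: the weight component along the slope is m₁g sin 15° = 14.6 × 10 × 0.2588 = 37.785 N and the normal force is N = m₁g cos 15° = 141.025 N.
Newton's second law for the mass (up-slope positive): T − 37.785 = 14.6 a. For the hanging block (downward positive): 7.5 × 10 − T = 7.5 a.
Adding the two equations eliminates T: 37.215 = 22.1 a, so a = 1.6839 m/s².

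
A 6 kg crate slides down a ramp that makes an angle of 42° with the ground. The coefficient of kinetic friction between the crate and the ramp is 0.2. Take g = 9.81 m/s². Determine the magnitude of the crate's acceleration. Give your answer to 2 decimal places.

Resolving the weight along the incline: the component pulling the crate down the slope is mg sin 42° = 6 × 9.81 × 0.6691 = 39.383 N, and the normal force is N = mg cos 42° = 6 × 9.81 × 0.7431 = 43.739 N.
Kinetic friction acts up the slope with magnitude f = μN = 0.2 × 43.739 = 8.748 N.
Net force along the incline is 39.383 − 8.748 = 30.635 N, so a = 30.635 / 6 = 5.1058 m/s².

5.11 m/s²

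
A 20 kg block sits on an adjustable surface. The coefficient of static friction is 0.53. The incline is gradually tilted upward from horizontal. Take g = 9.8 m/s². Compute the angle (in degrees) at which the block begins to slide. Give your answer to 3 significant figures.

At the threshold of sliding, static friction is at its maximum μ_s N and exactly balances the weight component along the incline: mg sin θ = μ_s mg cos θ.
Hence tan θ = μ_s = 0.53, so θ = arctan(0.53) = 27.9236°.

27.9°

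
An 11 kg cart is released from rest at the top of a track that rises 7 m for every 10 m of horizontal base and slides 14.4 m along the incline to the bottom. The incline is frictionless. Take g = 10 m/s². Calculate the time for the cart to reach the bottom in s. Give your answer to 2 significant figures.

2.2 s

The weight component along the incline is mg sin 34.99° = 63.081 N and the normal force is N = mg cos 34.99° = 90.116 N.
With no friction, a = g sin 34.99° = 5.7346 m/s².
Starting from rest, L = ½at², so t = √(2L/a) = √(2 × 14.4 / 5.7346) = 2.2410 s.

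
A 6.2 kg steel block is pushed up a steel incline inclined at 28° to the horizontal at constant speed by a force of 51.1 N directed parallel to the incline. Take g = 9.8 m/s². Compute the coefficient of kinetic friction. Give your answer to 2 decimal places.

At constant speed ΣF = 0 along the incline. The applied 51.1 N acts up the slope; the weight component mg sin 28° = 28.525 N and kinetic friction μN both act down the slope.
So 51.1 = 28.525 + μ × 53.648, giving μ = (51.1 − 28.525) / 53.648 = 0.4208.

0.42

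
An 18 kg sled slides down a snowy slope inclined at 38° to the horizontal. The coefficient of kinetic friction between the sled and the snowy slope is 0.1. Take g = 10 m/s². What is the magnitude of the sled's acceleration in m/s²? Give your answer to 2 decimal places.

Resolving the weight along the incline: the component pulling the sled down the slope is mg sin 38° = 18 × 10 × 0.6157 = 110.826 N, and the normal force is N = mg cos 38° = 18 × 10 × 0.7880 = 141.840 N.
Kinetic friction acts up the slope with magnitude f = μN = 0.1 × 141.840 = 14.184 N.
Net force along the incline is 110.826 − 14.184 = 96.642 N, so a = 96.642 / 18 = 5.3690 m/s².

5.37 m/s²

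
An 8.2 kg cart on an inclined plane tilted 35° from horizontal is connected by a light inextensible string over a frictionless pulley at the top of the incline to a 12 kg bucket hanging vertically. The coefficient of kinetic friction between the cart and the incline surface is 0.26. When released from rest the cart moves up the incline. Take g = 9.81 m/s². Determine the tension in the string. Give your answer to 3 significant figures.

For the cart on the incline: the weight component along the slope is m₁g sin 35° = 8.2 × 9.81 × 0.5736 = 46.142 N and the normal force is N = m₁g cos 35° = 65.894 N.
Kinetic friction opposes the cart's motion up the incline: f = μN = 0.26 × 65.894 = 17.132 N acting down the slope.
Newton's second law for the cart (up-slope positive): T − 46.142 − 17.132 = 8.2 a. For the hanging bucket (downward positive): 12 × 9.81 − T = 12 a.
Adding the two equations eliminates T: 54.446 = 20.2 a, so a = 2.6953 m/s².
Then from the hanging bucket's equation, T = 12 × (9.81 − 2.6953) = 85.376 N.

85.4 N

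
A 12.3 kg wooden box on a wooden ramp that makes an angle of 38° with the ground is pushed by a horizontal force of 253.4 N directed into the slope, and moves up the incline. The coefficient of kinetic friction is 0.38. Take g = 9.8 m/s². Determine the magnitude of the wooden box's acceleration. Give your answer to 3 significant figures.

The horizontal push has components F cos 38° = 253.4 × 0.7880 = 199.679 N up the incline and F sin 38° = 253.4 × 0.6157 = 156.018 N pressing into the surface.
The normal force is therefore N = mg cos 38° + F sin 38° = 94.986 + 156.018 = 251.004 N, and kinetic friction down the slope is μN = 0.38 × 251.004 = 95.382 N.
Along the incline: F cos 38° − mg sin 38° − μN = ma, so 199.679 − 74.216 − 95.382 = 12.3 a, giving a = 2.4456 m/s².

2.45 m/s²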